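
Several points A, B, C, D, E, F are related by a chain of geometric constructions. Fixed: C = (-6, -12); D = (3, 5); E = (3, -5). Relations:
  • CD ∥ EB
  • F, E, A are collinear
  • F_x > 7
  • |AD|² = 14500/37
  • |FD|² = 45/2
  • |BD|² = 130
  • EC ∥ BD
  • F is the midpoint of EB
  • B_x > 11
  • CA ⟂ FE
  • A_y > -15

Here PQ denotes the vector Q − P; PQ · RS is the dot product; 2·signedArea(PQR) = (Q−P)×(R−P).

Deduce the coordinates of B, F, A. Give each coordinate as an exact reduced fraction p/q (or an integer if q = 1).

A = (-69/37, -525/37)
B = (12, 12)
F = (15/2, 7/2)

1. B_x = 12  [EC ∥ BD ∩ CD ∥ EB]
2. B_y = 12  [EC ∥ BD ∩ CD ∥ EB]
   → B = (12, 12)
3. F_x = 15/2  [F is the midpoint of EB]
4. F_y = 7/2  [F is the midpoint of EB]
   → F = (15/2, 7/2)
5. A_x = -69/37  [F, E, A are collinear ∩ CA ⟂ FE]
6. A_y = -525/37  [F, E, A are collinear ∩ CA ⟂ FE]
   → A = (-69/37, -525/37)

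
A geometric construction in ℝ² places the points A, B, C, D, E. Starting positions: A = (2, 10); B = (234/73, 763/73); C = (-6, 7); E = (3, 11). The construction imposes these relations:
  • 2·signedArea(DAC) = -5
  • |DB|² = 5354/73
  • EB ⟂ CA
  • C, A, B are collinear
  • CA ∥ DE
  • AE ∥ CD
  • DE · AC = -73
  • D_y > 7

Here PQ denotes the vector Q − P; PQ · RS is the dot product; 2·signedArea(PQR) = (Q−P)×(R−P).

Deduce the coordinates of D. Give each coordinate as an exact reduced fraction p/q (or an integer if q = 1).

1. D_x = -5  [CA ∥ DE ∩ AE ∥ CD]
2. D_y = 8  [CA ∥ DE ∩ AE ∥ CD]
   → D = (-5, 8)

D = (-5, 8)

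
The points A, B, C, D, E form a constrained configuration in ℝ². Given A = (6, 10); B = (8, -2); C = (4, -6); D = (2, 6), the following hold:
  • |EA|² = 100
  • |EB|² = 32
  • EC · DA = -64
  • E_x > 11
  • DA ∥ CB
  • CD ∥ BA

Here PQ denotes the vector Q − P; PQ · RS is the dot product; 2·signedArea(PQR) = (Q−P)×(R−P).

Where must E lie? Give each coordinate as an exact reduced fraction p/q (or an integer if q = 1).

E = (12, 2)

1. E_x = 12  [line -4·x + -4·y + 56 = 0 ∩ |EB|² = 32]
2. E_y = 2  [line -4·x + -4·y + 56 = 0 ∩ |EB|² = 32]
   → E = (12, 2)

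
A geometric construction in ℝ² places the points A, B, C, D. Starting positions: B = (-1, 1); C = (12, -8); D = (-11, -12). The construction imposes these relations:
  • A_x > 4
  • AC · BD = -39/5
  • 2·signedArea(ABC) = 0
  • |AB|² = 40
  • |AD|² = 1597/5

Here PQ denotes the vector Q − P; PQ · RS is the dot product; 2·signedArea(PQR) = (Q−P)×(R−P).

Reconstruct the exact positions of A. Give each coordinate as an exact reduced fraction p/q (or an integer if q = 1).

1. A_x = 21/5  [2·signedArea(ABC) = 0 ∩ AC · BD = -39/5]
2. A_y = -13/5  [2·signedArea(ABC) = 0 ∩ AC · BD = -39/5]
   → A = (21/5, -13/5)

A = (21/5, -13/5)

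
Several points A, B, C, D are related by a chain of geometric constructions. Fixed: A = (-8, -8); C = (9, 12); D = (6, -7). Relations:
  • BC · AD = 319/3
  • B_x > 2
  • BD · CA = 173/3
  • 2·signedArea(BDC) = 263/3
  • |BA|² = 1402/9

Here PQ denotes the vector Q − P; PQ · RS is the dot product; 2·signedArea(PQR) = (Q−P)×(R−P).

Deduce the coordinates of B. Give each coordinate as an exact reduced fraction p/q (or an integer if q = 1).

1. B_x = 7/3  [BD · CA = 173/3 ∩ 2·signedArea(BDC) = 263/3]
2. B_y = -1  [BD · CA = 173/3 ∩ 2·signedArea(BDC) = 263/3]
   → B = (7/3, -1)

B = (7/3, -1)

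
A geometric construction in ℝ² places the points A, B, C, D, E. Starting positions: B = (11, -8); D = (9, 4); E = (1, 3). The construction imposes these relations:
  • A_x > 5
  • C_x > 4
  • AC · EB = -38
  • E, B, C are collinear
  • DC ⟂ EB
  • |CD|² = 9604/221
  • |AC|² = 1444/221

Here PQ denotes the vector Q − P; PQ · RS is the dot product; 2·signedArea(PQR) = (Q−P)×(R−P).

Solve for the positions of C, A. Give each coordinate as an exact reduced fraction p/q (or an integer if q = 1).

1. C_x = 911/221  [E, B, C are collinear ∩ DC ⟂ EB]
2. C_y = -96/221  [E, B, C are collinear ∩ DC ⟂ EB]
   → C = (911/221, -96/221)
3. A_x = 1291/221  [line -10·x + 11·y + 84 = 0 ∩ |AC|² = 1444/221]
4. A_y = -514/221  [line -10·x + 11·y + 84 = 0 ∩ |AC|² = 1444/221]
   → A = (1291/221, -514/221)

A = (1291/221, -514/221)
C = (911/221, -96/221)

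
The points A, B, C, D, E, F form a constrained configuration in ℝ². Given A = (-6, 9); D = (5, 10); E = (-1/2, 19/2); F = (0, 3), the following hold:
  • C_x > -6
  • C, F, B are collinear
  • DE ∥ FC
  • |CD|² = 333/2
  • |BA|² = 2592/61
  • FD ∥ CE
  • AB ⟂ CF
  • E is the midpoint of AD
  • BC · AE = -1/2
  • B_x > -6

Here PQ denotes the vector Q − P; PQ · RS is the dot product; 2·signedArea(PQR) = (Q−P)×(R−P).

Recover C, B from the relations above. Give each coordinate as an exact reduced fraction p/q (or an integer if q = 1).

B = (-330/61, 153/61)
C = (-11/2, 5/2)

1. C_x = -11/2  [FD ∥ CE ∩ DE ∥ FC]
2. C_y = 5/2  [FD ∥ CE ∩ DE ∥ FC]
   → C = (-11/2, 5/2)
3. B_x = -330/61  [C, F, B are collinear ∩ AB ⟂ CF]
4. B_y = 153/61  [C, F, B are collinear ∩ AB ⟂ CF]
   → B = (-330/61, 153/61)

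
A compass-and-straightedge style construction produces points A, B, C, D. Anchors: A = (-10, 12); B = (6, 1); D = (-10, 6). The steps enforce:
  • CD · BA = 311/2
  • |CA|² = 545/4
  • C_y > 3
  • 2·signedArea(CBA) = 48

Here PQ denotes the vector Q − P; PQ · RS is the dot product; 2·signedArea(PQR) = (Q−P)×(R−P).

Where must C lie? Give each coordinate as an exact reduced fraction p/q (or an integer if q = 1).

1. C_x = -2  [2·signedArea(CBA) = 48 ∩ CD · BA = 311/2]
2. C_y = 7/2  [2·signedArea(CBA) = 48 ∩ CD · BA = 311/2]
   → C = (-2, 7/2)

C = (-2, 7/2)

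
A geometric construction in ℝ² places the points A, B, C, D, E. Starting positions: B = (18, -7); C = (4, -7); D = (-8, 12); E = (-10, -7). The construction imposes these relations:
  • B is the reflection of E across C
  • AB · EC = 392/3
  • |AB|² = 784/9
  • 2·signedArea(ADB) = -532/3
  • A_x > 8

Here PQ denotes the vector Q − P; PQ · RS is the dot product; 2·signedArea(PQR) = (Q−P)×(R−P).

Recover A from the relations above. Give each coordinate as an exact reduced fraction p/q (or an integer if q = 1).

1. A_x = 26/3  [AB · EC = 392/3 ∩ 2·signedArea(ADB) = -532/3]
2. A_y = -7  [AB · EC = 392/3 ∩ 2·signedArea(ADB) = -532/3]
   → A = (26/3, -7)

A = (26/3, -7)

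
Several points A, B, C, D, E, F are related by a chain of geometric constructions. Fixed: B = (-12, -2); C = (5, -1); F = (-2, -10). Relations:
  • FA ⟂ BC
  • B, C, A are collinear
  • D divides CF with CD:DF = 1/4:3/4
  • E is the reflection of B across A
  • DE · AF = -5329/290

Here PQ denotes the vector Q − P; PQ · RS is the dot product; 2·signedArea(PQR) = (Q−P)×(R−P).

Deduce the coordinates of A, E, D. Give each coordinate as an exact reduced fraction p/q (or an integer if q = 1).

1. A_x = -363/145  [B, C, A are collinear ∩ FA ⟂ BC]
2. A_y = -209/145  [B, C, A are collinear ∩ FA ⟂ BC]
   → A = (-363/145, -209/145)
3. E_x = 1014/145  [E is the reflection of B across A]
4. E_y = -128/145  [E is the reflection of B across A]
   → E = (1014/145, -128/145)
5. D_x = 13/4  [D divides CF with CD:DF = 1/4:3/4]
6. D_y = -13/4  [D divides CF with CD:DF = 1/4:3/4]
   → D = (13/4, -13/4)

A = (-363/145, -209/145)
D = (13/4, -13/4)
E = (1014/145, -128/145)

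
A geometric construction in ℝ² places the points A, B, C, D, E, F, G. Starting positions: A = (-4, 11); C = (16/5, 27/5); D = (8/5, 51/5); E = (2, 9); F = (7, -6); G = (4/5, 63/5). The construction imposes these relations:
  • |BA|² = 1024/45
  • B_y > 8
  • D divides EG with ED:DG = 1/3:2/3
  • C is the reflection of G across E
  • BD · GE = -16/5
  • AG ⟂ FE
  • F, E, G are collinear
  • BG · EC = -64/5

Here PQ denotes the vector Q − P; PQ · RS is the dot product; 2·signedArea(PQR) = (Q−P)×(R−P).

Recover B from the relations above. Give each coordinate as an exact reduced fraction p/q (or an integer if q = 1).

B = (4/15, 133/15)

1. B_x = 4/15  [line -6/5·x + 18/5·y + -158/5 = 0 ∩ |BA|² = 1024/45]
2. B_y = 133/15  [line -6/5·x + 18/5·y + -158/5 = 0 ∩ |BA|² = 1024/45]
   → B = (4/15, 133/15)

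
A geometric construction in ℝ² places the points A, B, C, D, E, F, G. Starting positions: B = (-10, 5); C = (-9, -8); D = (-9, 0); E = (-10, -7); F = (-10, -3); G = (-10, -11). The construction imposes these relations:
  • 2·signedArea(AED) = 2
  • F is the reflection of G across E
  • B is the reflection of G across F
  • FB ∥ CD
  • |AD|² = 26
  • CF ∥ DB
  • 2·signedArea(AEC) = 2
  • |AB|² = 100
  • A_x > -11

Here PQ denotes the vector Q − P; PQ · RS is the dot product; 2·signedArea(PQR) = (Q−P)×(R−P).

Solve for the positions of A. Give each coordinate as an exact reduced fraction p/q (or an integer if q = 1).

1. A_x = -10  [2·signedArea(AED) = 2 ∩ 2·signedArea(AEC) = 2]
2. A_y = -5  [2·signedArea(AED) = 2 ∩ 2·signedArea(AEC) = 2]
   → A = (-10, -5)

A = (-10, -5)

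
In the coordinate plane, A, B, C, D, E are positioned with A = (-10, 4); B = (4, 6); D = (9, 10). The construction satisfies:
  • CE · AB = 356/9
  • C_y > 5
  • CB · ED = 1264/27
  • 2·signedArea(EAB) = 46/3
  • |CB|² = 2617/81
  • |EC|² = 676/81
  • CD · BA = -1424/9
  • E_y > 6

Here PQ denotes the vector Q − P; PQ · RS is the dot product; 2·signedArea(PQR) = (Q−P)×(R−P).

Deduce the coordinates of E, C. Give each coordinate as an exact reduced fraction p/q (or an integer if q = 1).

1. C_x = -5/3  [line 14·x + 2·y + 110/9 = 0 ∩ |CB|² = 2617/81]
2. C_y = 50/9  [line 14·x + 2·y + 110/9 = 0 ∩ |CB|² = 2617/81]
   → C = (-5/3, 50/9)
3. E_x = 1  [2·signedArea(EAB) = 46/3 ∩ CB · ED = 1264/27]
4. E_y = 20/3  [2·signedArea(EAB) = 46/3 ∩ CB · ED = 1264/27]
   → E = (1, 20/3)

C = (-5/3, 50/9)
E = (1, 20/3)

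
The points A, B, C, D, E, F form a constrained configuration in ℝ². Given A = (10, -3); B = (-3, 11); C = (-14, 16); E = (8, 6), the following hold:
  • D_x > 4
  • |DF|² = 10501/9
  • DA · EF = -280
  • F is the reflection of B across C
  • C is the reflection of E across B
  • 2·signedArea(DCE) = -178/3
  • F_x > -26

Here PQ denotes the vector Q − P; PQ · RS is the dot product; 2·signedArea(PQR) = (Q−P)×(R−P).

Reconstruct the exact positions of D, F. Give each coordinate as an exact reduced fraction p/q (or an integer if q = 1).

D = (5, 14/3)
F = (-25, 21)

1. F_x = -25  [F is the reflection of B across C]
2. F_y = 21  [F is the reflection of B across C]
   → F = (-25, 21)
3. D_x = 5  [2·signedArea(DCE) = -178/3 ∩ DA · EF = -280]
4. D_y = 14/3  [2·signedArea(DCE) = -178/3 ∩ DA · EF = -280]
   → D = (5, 14/3)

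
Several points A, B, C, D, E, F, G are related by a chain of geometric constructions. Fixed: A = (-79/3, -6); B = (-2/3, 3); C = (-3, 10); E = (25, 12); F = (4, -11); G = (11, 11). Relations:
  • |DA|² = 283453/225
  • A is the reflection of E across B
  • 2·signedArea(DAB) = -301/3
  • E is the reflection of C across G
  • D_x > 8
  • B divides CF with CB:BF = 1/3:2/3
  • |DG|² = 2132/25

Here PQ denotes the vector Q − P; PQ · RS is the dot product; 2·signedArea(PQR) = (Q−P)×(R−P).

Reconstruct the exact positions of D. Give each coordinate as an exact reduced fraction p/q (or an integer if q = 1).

D = (41/5, 11/5)

1. D_x = 41/5  [line -9·x + 77/3·y + 52/3 = 0 ∩ |DA|² = 283453/225]
2. D_y = 11/5  [line -9·x + 77/3·y + 52/3 = 0 ∩ |DA|² = 283453/225]
   → D = (41/5, 11/5)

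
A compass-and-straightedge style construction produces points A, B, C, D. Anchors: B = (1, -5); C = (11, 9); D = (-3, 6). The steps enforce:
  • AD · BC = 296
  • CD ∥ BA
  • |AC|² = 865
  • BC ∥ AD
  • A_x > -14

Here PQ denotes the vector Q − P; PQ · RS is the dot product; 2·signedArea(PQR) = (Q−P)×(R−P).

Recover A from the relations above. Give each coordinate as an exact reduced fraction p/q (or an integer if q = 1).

A = (-13, -8)

1. A_x = -13  [BC ∥ AD ∩ CD ∥ BA]
2. A_y = -8  [BC ∥ AD ∩ CD ∥ BA]
   → A = (-13, -8)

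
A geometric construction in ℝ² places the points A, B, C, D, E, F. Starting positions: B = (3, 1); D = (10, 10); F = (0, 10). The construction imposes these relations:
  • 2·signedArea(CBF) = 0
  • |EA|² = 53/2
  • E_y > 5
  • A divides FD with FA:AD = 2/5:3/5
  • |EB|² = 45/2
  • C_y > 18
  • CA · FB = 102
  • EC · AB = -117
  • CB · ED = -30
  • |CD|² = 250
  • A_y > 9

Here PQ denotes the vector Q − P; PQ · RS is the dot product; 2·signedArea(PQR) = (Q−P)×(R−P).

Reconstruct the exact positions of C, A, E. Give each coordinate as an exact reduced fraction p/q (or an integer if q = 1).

1. C_x = -3  [line -9·x + -3·y + 30 = 0 ∩ |CD|² = 250]
2. C_y = 19  [line -9·x + -3·y + 30 = 0 ∩ |CD|² = 250]
   → C = (-3, 19)
3. A_x = 4  [A divides FD with FA:AD = 2/5:3/5]
4. A_y = 10  [A divides FD with FA:AD = 2/5:3/5]
   → A = (4, 10)
5. E_x = 3/2  [EC · AB = -117 ∩ CB · ED = -30]
6. E_y = 11/2  [EC · AB = -117 ∩ CB · ED = -30]
   → E = (3/2, 11/2)

A = (4, 10)
C = (-3, 19)
E = (3/2, 11/2)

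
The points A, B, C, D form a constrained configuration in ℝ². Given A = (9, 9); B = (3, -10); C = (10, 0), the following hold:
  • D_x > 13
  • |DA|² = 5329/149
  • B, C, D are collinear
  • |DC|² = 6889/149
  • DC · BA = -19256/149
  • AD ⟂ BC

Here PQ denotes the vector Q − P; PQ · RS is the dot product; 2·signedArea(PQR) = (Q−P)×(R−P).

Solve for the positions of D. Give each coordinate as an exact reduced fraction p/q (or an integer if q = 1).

1. D_x = 2071/149  [B, C, D are collinear ∩ AD ⟂ BC]
2. D_y = 830/149  [B, C, D are collinear ∩ AD ⟂ BC]
   → D = (2071/149, 830/149)

D = (2071/149, 830/149)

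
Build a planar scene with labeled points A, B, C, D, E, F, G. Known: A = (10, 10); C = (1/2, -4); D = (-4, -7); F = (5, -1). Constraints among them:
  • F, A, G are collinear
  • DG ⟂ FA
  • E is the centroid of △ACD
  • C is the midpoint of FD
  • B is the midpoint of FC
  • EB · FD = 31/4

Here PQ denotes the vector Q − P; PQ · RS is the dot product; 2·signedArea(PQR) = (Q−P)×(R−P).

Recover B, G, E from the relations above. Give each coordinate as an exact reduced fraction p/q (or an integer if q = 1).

1. B_x = 11/4  [B is the midpoint of FC]
2. B_y = -5/2  [B is the midpoint of FC]
   → B = (11/4, -5/2)
3. G_x = 175/146  [F, A, G are collinear ∩ DG ⟂ FA]
4. G_y = -1367/146  [F, A, G are collinear ∩ DG ⟂ FA]
   → G = (175/146, -1367/146)
5. E_x = 13/6  [E is the centroid of △ACD]
6. E_y = -1/3  [E is the centroid of △ACD]
   → E = (13/6, -1/3)

B = (11/4, -5/2)
E = (13/6, -1/3)
G = (175/146, -1367/146)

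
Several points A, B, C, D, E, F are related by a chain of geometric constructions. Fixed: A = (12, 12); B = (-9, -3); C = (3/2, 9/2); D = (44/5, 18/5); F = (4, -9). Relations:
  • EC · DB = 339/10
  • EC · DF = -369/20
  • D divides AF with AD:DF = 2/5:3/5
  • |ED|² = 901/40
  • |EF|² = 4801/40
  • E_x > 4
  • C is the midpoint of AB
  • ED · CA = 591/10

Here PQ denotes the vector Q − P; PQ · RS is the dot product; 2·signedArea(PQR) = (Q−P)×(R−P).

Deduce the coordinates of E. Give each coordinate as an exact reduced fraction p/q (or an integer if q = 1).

E = (87/20, 39/20)

1. E_x = 87/20  [EC · DF = -369/20 ∩ EC · DB = 339/10]
2. E_y = 39/20  [EC · DF = -369/20 ∩ EC · DB = 339/10]
   → E = (87/20, 39/20)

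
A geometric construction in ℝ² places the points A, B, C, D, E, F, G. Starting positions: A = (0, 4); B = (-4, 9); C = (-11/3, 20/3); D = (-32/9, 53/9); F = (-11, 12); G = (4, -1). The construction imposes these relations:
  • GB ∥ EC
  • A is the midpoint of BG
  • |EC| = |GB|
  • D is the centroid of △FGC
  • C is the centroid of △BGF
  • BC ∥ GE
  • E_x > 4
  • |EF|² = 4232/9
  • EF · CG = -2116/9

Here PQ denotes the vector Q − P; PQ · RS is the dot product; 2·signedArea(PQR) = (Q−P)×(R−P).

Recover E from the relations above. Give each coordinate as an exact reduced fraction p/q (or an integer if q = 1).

E = (13/3, -10/3)

1. E_x = 13/3  [GB ∥ EC ∩ BC ∥ GE]
2. E_y = -10/3  [GB ∥ EC ∩ BC ∥ GE]
   → E = (13/3, -10/3)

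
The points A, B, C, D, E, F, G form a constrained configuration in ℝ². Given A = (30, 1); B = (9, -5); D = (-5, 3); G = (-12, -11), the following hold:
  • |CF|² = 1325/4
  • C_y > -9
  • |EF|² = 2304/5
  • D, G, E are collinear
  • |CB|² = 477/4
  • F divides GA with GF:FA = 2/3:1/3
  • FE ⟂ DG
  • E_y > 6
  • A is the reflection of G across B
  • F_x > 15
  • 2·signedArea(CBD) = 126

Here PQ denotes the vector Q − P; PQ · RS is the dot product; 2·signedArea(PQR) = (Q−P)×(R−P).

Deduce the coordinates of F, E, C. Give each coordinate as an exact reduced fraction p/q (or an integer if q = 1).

C = (-3/2, -8)
E = (-16/5, 33/5)
F = (16, -3)

1. F_x = 16  [F divides GA with GF:FA = 2/3:1/3]
2. F_y = -3  [F divides GA with GF:FA = 2/3:1/3]
   → F = (16, -3)
3. E_x = -16/5  [D, G, E are collinear ∩ FE ⟂ DG]
4. E_y = 33/5  [D, G, E are collinear ∩ FE ⟂ DG]
   → E = (-16/5, 33/5)
5. C_x = -3/2  [line -8·x + -14·y + -124 = 0 ∩ |CF|² = 1325/4]
6. C_y = -8  [line -8·x + -14·y + -124 = 0 ∩ |CF|² = 1325/4]
   → C = (-3/2, -8)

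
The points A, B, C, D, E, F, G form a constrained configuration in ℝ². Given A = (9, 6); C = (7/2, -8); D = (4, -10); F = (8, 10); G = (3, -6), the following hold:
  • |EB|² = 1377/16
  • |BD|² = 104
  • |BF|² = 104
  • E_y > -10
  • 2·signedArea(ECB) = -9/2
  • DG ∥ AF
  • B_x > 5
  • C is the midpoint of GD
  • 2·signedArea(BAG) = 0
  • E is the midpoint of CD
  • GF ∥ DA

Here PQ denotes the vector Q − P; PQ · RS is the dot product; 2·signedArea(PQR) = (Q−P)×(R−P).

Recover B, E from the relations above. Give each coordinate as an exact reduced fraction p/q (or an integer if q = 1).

1. B_x = 6  [line 12·x + -6·y + -72 = 0 ∩ |BD|² = 104]
2. B_y = 0  [line 12·x + -6·y + -72 = 0 ∩ |BD|² = 104]
   → B = (6, 0)
3. E_x = 15/4  [E is the midpoint of CD]
4. E_y = -9  [E is the midpoint of CD]
   → E = (15/4, -9)

B = (6, 0)
E = (15/4, -9)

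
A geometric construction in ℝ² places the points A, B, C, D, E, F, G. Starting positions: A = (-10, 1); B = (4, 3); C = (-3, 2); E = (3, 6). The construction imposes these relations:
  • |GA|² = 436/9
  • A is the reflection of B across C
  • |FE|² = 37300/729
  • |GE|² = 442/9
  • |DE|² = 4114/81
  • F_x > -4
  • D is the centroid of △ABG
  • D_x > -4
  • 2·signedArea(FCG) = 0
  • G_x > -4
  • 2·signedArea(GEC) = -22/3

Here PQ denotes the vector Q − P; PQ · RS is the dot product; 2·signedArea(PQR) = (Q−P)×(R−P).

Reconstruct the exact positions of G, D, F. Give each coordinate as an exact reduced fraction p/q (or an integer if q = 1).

D = (-28/9, 7/3)
F = (-83/27, 20/9)
G = (-10/3, 3)

1. G_x = -10/3  [line 4·x + -6·y + 94/3 = 0 ∩ |GA|² = 436/9]
2. G_y = 3  [line 4·x + -6·y + 94/3 = 0 ∩ |GA|² = 436/9]
   → G = (-10/3, 3)
3. D_x = -28/9  [D is the centroid of △ABG]
4. D_y = 7/3  [D is the centroid of △ABG]
   → D = (-28/9, 7/3)
5. F_x = -83/27  [line -1·x + -1/3·y + -7/3 = 0 ∩ |FE|² = 37300/729]
6. F_y = 20/9  [line -1·x + -1/3·y + -7/3 = 0 ∩ |FE|² = 37300/729]
   → F = (-83/27, 20/9)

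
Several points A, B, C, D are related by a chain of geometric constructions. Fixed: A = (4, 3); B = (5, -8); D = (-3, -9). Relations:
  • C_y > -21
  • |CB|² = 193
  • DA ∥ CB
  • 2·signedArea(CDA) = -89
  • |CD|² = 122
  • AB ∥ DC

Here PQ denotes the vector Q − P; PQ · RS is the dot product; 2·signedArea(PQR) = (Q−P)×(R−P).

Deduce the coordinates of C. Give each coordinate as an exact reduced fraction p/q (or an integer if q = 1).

1. C_x = -2  [DA ∥ CB ∩ AB ∥ DC]
2. C_y = -20  [DA ∥ CB ∩ AB ∥ DC]
   → C = (-2, -20)

C = (-2, -20)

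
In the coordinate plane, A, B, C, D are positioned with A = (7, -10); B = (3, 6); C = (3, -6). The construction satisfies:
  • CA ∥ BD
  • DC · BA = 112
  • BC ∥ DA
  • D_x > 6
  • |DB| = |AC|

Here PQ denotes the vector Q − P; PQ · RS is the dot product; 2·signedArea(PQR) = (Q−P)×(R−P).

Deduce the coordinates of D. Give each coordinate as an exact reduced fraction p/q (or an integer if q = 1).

1. D_x = 7  [BC ∥ DA ∩ CA ∥ BD]
2. D_y = 2  [BC ∥ DA ∩ CA ∥ BD]
   → D = (7, 2)

D = (7, 2)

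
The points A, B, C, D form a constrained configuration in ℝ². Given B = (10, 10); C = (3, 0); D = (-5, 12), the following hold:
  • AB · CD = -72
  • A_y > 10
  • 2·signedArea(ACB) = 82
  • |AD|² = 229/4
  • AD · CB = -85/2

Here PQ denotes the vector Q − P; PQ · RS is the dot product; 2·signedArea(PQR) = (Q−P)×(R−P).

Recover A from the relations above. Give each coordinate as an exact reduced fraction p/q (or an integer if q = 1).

1. A_x = 5/2  [AB · CD = -72 ∩ 2·signedArea(ACB) = 82]
2. A_y = 11  [AB · CD = -72 ∩ 2·signedArea(ACB) = 82]
   → A = (5/2, 11)

A = (5/2, 11)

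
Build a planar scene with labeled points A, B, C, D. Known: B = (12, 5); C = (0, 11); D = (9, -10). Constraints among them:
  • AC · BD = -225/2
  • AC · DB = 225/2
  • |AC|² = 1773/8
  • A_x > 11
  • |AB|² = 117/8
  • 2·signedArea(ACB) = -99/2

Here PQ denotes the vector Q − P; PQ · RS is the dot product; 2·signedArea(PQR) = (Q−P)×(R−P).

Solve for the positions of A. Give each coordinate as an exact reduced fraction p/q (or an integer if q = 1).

1. A_x = 45/4  [AC · DB = 225/2 ∩ 2·signedArea(ACB) = -99/2]
2. A_y = 5/4  [AC · DB = 225/2 ∩ 2·signedArea(ACB) = -99/2]
   → A = (45/4, 5/4)

A = (45/4, 5/4)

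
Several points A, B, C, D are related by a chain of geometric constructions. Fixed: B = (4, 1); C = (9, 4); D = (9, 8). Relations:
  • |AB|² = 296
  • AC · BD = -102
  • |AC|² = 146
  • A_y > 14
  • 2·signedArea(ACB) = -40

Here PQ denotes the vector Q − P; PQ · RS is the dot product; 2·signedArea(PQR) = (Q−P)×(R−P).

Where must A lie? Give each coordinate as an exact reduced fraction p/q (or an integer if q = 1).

A = (14, 15)

1. A_x = 14  [2·signedArea(ACB) = -40 ∩ AC · BD = -102]
2. A_y = 15  [2·signedArea(ACB) = -40 ∩ AC · BD = -102]
   → A = (14, 15)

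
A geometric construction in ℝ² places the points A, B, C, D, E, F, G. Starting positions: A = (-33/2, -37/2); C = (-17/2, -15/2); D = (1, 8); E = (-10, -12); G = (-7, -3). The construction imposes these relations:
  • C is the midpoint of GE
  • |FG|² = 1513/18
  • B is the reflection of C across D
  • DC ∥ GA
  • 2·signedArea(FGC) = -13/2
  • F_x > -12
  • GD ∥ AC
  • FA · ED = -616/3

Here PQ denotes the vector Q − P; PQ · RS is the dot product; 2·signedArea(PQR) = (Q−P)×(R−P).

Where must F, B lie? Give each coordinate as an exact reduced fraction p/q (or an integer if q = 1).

1. F_x = -67/6  [2·signedArea(FGC) = -13/2 ∩ FA · ED = -616/3]
2. F_y = -67/6  [2·signedArea(FGC) = -13/2 ∩ FA · ED = -616/3]
   → F = (-67/6, -67/6)
3. B_x = 21/2  [B is the reflection of C across D]
4. B_y = 47/2  [B is the reflection of C across D]
   → B = (21/2, 47/2)

B = (21/2, 47/2)
F = (-67/6, -67/6)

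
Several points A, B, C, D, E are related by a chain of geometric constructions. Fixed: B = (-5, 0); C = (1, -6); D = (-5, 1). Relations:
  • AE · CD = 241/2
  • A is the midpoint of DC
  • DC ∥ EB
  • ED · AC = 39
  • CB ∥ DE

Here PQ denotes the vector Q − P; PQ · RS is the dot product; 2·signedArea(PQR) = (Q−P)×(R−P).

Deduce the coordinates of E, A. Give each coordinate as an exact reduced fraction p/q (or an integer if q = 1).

1. E_x = -11  [DC ∥ EB ∩ CB ∥ DE]
2. E_y = 7  [DC ∥ EB ∩ CB ∥ DE]
   → E = (-11, 7)
3. A_x = -2  [A is the midpoint of DC]
4. A_y = -5/2  [A is the midpoint of DC]
   → A = (-2, -5/2)

A = (-2, -5/2)
E = (-11, 7)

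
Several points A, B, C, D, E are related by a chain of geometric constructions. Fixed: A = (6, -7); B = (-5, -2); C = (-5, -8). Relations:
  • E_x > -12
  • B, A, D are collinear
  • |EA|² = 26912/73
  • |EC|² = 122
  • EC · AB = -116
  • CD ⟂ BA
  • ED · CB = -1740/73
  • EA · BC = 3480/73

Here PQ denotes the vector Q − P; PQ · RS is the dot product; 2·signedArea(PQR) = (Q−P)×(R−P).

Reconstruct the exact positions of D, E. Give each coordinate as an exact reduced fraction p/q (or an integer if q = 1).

1. D_x = -200/73  [B, A, D are collinear ∩ CD ⟂ BA]
2. D_y = -221/73  [B, A, D are collinear ∩ CD ⟂ BA]
   → D = (-200/73, -221/73)
3. E_x = -838/73  [EA · BC = 3480/73 ∩ EC · AB = -116]
4. E_y = 69/73  [EA · BC = 3480/73 ∩ EC · AB = -116]
   → E = (-838/73, 69/73)

D = (-200/73, -221/73)
E = (-838/73, 69/73)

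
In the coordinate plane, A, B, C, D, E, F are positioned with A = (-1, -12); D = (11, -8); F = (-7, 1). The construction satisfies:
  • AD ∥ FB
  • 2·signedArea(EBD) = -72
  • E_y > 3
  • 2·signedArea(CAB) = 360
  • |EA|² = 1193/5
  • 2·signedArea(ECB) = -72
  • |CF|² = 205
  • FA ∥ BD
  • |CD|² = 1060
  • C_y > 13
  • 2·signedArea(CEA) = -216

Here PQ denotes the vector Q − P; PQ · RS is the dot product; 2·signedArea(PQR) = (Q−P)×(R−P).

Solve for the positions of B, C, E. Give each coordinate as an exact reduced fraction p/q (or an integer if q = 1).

1. B_x = 5  [FA ∥ BD ∩ AD ∥ FB]
2. B_y = 5  [FA ∥ BD ∩ AD ∥ FB]
   → B = (5, 5)
3. C_x = -13  [line -17·x + 6·y + -305 = 0 ∩ |CD|² = 1060]
4. C_y = 14  [line -17·x + 6·y + -305 = 0 ∩ |CD|² = 1060]
   → C = (-13, 14)
5. E_x = 1/5  [2·signedArea(CEA) = -216 ∩ 2·signedArea(ECB) = -72]
6. E_y = 17/5  [2·signedArea(CEA) = -216 ∩ 2·signedArea(ECB) = -72]
   → E = (1/5, 17/5)

B = (5, 5)
C = (-13, 14)
E = (1/5, 17/5)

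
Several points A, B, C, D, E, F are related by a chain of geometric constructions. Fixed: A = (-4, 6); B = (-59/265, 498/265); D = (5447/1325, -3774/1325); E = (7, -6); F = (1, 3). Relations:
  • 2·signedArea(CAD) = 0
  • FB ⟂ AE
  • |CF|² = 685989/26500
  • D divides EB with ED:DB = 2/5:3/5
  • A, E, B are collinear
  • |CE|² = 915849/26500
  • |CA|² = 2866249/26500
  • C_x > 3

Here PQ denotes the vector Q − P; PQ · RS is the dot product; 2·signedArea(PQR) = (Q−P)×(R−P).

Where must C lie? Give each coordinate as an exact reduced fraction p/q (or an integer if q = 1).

1. C_x = 8023/2650  [line 11724/1325·x + 10747/1325·y + -17586/1325 = 0 ∩ |CA|² = 2866249/26500]
2. C_y = -2208/1325  [line 11724/1325·x + 10747/1325·y + -17586/1325 = 0 ∩ |CA|² = 2866249/26500]
   → C = (8023/2650, -2208/1325)

C = (8023/2650, -2208/1325)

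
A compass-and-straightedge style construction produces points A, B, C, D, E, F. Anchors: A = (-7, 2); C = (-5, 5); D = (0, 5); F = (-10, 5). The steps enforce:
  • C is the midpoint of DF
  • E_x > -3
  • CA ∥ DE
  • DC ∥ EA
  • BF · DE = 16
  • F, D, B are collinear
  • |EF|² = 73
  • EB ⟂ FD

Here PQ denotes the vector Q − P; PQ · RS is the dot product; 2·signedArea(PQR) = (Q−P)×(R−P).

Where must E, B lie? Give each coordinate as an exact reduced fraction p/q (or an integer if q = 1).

1. E_x = -2  [DC ∥ EA ∩ CA ∥ DE]
2. E_y = 2  [DC ∥ EA ∩ CA ∥ DE]
   → E = (-2, 2)
3. B_x = -2  [F, D, B are collinear ∩ EB ⟂ FD]
4. B_y = 5  [F, D, B are collinear ∩ EB ⟂ FD]
   → B = (-2, 5)

B = (-2, 5)
E = (-2, 2)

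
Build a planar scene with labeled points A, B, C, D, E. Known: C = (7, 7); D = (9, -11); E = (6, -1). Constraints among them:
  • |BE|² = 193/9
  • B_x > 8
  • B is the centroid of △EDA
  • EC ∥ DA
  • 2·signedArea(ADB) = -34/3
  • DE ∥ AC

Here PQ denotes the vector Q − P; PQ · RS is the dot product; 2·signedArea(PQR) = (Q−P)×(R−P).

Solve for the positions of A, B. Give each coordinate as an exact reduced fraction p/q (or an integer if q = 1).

A = (10, -3)
B = (25/3, -5)

1. A_x = 10  [DE ∥ AC ∩ EC ∥ DA]
2. A_y = -3  [DE ∥ AC ∩ EC ∥ DA]
   → A = (10, -3)
3. B_x = 25/3  [B is the centroid of △EDA]
4. B_y = -5  [B is the centroid of △EDA]
   → B = (25/3, -5)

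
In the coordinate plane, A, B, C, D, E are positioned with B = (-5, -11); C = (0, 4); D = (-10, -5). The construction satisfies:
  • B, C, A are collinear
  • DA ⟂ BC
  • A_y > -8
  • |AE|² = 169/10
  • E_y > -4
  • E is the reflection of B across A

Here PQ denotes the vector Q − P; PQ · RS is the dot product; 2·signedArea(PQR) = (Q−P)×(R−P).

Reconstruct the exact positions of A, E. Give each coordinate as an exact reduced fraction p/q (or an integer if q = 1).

1. A_x = -37/10  [B, C, A are collinear ∩ DA ⟂ BC]
2. A_y = -71/10  [B, C, A are collinear ∩ DA ⟂ BC]
   → A = (-37/10, -71/10)
3. E_x = -12/5  [E is the reflection of B across A]
4. E_y = -16/5  [E is the reflection of B across A]
   → E = (-12/5, -16/5)

A = (-37/10, -71/10)
E = (-12/5, -16/5)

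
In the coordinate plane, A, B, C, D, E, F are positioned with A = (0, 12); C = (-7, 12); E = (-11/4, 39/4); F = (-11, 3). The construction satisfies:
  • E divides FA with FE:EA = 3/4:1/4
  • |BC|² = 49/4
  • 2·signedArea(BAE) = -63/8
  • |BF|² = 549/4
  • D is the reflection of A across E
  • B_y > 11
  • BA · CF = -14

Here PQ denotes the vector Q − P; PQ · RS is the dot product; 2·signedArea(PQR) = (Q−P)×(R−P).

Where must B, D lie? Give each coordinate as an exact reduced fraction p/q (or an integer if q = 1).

B = (-7/2, 12)
D = (-11/2, 15/2)

1. B_x = -7/2  [BA · CF = -14 ∩ 2·signedArea(BAE) = -63/8]
2. B_y = 12  [BA · CF = -14 ∩ 2·signedArea(BAE) = -63/8]
   → B = (-7/2, 12)
3. D_x = -11/2  [D is the reflection of A across E]
4. D_y = 15/2  [D is the reflection of A across E]
   → D = (-11/2, 15/2)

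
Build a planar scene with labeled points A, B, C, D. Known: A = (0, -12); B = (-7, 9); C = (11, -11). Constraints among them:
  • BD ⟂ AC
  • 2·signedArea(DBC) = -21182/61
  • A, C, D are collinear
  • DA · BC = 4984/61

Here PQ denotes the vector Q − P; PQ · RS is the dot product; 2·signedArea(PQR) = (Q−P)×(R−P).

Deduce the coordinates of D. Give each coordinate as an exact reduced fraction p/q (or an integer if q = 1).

D = (-308/61, -760/61)

1. D_x = -308/61  [A, C, D are collinear ∩ BD ⟂ AC]
2. D_y = -760/61  [A, C, D are collinear ∩ BD ⟂ AC]
   → D = (-308/61, -760/61)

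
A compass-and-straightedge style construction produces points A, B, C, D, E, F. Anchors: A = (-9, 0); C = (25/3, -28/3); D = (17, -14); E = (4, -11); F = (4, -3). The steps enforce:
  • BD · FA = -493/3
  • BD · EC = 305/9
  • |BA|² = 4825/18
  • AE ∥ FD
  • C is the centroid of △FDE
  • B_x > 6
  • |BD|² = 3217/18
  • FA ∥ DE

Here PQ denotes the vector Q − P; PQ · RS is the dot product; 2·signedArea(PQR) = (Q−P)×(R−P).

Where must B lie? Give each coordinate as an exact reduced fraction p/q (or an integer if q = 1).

1. B_x = 37/6  [BD · FA = -493/3 ∩ BD · EC = 305/9]
2. B_y = -37/6  [BD · FA = -493/3 ∩ BD · EC = 305/9]
   → B = (37/6, -37/6)

B = (37/6, -37/6)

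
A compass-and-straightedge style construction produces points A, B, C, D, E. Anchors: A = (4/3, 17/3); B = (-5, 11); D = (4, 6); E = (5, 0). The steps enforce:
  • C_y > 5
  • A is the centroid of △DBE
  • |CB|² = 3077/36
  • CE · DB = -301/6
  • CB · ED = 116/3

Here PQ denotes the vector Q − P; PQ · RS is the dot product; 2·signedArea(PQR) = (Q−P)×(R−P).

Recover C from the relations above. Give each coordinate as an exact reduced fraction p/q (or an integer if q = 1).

C = (8/3, 35/6)

1. C_x = 8/3  [CE · DB = -301/6 ∩ CB · ED = 116/3]
2. C_y = 35/6  [CE · DB = -301/6 ∩ CB · ED = 116/3]
   → C = (8/3, 35/6)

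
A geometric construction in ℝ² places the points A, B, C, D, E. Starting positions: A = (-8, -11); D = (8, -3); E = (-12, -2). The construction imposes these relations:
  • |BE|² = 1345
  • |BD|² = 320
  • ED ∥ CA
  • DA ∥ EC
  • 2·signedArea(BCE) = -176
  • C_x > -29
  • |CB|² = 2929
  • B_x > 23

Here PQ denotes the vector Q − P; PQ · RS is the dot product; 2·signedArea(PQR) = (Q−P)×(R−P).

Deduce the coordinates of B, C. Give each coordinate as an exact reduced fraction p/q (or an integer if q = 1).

B = (24, 5)
C = (-28, -10)

1. C_x = -28  [ED ∥ CA ∩ DA ∥ EC]
2. C_y = -10  [ED ∥ CA ∩ DA ∥ EC]
   → C = (-28, -10)
3. B_x = 24  [line -8·x + 16·y + 112 = 0 ∩ |BD|² = 320]
4. B_y = 5  [line -8·x + 16·y + 112 = 0 ∩ |BD|² = 320]
   → B = (24, 5)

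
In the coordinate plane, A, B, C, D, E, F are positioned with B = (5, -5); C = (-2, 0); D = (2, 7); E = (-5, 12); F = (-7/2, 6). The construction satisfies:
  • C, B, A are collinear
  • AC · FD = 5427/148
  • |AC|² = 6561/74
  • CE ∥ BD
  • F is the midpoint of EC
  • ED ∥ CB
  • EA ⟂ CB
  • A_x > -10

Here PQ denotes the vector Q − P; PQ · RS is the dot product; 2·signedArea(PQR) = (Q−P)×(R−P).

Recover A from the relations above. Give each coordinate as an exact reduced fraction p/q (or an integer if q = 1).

1. A_x = -715/74  [C, B, A are collinear ∩ EA ⟂ CB]
2. A_y = 405/74  [C, B, A are collinear ∩ EA ⟂ CB]
   → A = (-715/74, 405/74)

A = (-715/74, 405/74)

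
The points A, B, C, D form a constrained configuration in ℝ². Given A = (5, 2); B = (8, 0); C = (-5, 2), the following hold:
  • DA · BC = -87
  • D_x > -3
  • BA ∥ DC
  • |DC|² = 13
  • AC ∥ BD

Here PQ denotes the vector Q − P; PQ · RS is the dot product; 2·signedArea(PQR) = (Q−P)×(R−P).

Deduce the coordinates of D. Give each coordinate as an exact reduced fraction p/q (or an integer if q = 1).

1. D_x = -2  [BA ∥ DC ∩ AC ∥ BD]
2. D_y = 0  [BA ∥ DC ∩ AC ∥ BD]
   → D = (-2, 0)

D = (-2, 0)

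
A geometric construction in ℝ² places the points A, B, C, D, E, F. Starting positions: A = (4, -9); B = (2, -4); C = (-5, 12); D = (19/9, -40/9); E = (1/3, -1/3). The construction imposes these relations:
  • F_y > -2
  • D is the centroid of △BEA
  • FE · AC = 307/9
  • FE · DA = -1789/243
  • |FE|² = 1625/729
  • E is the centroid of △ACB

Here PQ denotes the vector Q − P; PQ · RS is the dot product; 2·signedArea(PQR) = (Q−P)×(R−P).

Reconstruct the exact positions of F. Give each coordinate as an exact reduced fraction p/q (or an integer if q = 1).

F = (25/27, -46/27)

1. F_x = 25/27  [FE · DA = -1789/243 ∩ FE · AC = 307/9]
2. F_y = -46/27  [FE · DA = -1789/243 ∩ FE · AC = 307/9]
   → F = (25/27, -46/27)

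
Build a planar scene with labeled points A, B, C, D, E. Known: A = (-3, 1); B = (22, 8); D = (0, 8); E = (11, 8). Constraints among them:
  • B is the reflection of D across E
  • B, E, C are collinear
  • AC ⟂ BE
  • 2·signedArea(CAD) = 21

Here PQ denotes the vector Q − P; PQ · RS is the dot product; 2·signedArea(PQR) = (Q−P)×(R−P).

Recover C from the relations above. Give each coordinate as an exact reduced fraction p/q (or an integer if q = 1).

1. C_x = -3  [B, E, C are collinear ∩ AC ⟂ BE]
2. C_y = 8  [B, E, C are collinear ∩ AC ⟂ BE]
   → C = (-3, 8)

C = (-3, 8)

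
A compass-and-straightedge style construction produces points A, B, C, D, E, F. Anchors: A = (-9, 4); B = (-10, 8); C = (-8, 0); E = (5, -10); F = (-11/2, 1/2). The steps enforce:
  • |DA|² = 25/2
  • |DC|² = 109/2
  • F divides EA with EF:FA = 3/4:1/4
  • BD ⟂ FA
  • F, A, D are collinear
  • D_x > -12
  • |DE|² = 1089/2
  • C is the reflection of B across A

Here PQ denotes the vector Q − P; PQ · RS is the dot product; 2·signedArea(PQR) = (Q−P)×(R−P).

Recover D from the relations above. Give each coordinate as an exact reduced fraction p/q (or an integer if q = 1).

1. D_x = -23/2  [F, A, D are collinear ∩ BD ⟂ FA]
2. D_y = 13/2  [F, A, D are collinear ∩ BD ⟂ FA]
   → D = (-23/2, 13/2)

D = (-23/2, 13/2)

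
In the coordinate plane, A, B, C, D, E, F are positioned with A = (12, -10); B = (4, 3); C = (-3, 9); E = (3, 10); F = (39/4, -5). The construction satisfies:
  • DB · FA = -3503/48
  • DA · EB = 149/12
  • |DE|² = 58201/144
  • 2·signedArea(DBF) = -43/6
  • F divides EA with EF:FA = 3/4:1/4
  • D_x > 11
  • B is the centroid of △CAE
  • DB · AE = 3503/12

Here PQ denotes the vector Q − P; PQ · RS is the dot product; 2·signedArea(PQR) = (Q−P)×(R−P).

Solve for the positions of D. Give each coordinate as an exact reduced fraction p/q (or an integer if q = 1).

D = (45/4, -25/3)

1. D_x = 45/4  [DB · AE = 3503/12 ∩ 2·signedArea(DBF) = -43/6]
2. D_y = -25/3  [DB · AE = 3503/12 ∩ 2·signedArea(DBF) = -43/6]
   → D = (45/4, -25/3)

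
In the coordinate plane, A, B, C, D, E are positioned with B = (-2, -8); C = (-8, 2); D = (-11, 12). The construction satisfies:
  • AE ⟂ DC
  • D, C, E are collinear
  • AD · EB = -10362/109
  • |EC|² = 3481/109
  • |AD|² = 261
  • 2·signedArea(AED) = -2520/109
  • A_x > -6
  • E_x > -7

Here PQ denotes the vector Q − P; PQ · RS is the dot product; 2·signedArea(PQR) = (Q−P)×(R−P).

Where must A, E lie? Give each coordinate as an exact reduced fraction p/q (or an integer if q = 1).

1. E_x = -695/109  [line 10·x + 3·y + 74 = 0 ∩ |EC|² = 3481/109]
2. E_y = -372/109  [line 10·x + 3·y + 74 = 0 ∩ |EC|² = 3481/109]
   → E = (-695/109, -372/109)
3. A_x = -5  [AD · EB = -10362/109 ∩ AE ⟂ DC]
4. A_y = -3  [AD · EB = -10362/109 ∩ AE ⟂ DC]
   → A = (-5, -3)

A = (-5, -3)
E = (-695/109, -372/109)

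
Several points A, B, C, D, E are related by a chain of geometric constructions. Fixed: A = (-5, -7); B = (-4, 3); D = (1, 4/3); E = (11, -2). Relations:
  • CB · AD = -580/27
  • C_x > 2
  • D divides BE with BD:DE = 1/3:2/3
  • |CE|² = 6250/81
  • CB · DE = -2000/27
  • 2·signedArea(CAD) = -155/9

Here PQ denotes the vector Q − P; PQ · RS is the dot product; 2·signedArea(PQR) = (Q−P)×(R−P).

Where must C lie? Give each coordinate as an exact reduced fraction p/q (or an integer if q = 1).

C = (8/3, 7/9)

1. C_x = 8/3  [2·signedArea(CAD) = -155/9 ∩ CB · AD = -580/27]
2. C_y = 7/9  [2·signedArea(CAD) = -155/9 ∩ CB · AD = -580/27]
   → C = (8/3, 7/9)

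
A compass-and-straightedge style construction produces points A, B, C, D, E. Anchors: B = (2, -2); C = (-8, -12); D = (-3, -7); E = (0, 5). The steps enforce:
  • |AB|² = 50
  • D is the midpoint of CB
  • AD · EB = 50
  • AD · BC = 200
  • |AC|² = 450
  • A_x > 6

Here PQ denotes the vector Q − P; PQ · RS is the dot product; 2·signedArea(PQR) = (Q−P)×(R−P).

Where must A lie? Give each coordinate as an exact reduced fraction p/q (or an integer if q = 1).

1. A_x = 7  [AD · EB = 50 ∩ AD · BC = 200]
2. A_y = 3  [AD · EB = 50 ∩ AD · BC = 200]
   → A = (7, 3)

A = (7, 3)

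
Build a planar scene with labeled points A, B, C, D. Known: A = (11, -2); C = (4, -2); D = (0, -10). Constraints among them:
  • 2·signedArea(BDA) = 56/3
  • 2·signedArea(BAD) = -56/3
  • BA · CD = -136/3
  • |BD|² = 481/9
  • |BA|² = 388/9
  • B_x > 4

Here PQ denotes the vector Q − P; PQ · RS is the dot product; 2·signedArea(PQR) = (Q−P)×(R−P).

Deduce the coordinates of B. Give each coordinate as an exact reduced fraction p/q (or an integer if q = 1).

B = (5, -14/3)

1. B_x = 5  [2·signedArea(BAD) = -56/3 ∩ BA · CD = -136/3]
2. B_y = -14/3  [2·signedArea(BAD) = -56/3 ∩ BA · CD = -136/3]
   → B = (5, -14/3)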